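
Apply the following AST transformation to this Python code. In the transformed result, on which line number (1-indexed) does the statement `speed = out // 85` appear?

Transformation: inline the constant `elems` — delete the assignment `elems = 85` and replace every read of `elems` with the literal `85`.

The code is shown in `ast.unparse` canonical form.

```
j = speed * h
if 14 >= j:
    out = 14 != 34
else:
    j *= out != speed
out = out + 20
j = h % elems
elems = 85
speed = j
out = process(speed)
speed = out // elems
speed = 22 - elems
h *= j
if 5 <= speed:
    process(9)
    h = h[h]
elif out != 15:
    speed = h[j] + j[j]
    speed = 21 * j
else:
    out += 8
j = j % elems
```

10

Transformed code:
j = speed * h
if 14 >= j:
    out = 14 != 34
else:
    j *= out != speed
out = out + 20
j = h % 85
speed = j
out = process(speed)
speed = out // 85
speed = 22 - 85
h *= j
if 5 <= speed:
    process(9)
    h = h[h]
elif out != 15:
    speed = h[j] + j[j]
    speed = 21 * j
else:
    out += 8
j = j % 85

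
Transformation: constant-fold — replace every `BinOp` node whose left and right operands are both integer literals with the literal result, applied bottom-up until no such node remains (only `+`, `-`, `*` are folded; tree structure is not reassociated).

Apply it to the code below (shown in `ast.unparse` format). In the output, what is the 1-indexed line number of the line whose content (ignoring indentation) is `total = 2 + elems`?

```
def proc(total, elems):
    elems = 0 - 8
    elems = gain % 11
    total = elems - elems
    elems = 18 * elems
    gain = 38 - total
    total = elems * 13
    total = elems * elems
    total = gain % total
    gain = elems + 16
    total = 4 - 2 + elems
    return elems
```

11

Transformed code:
def proc(total, elems):
    elems = -8
    elems = gain % 11
    total = elems - elems
    elems = 18 * elems
    gain = 38 - total
    total = elems * 13
    total = elems * elems
    total = gain % total
    gain = elems + 16
    total = 2 + elems
    return elems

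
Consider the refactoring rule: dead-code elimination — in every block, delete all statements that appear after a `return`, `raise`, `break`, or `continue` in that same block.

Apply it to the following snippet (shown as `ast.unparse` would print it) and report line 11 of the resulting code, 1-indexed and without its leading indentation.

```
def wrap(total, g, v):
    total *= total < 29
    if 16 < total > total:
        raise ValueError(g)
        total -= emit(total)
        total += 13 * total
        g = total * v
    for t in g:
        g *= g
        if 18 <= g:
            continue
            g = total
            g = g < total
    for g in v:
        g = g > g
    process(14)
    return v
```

Transformed code:
def wrap(total, g, v):
    total *= total < 29
    if 16 < total > total:
        raise ValueError(g)
    for t in g:
        g *= g
        if 18 <= g:
            continue
    for g in v:
        g = g > g
    process(14)
    return v

process(14)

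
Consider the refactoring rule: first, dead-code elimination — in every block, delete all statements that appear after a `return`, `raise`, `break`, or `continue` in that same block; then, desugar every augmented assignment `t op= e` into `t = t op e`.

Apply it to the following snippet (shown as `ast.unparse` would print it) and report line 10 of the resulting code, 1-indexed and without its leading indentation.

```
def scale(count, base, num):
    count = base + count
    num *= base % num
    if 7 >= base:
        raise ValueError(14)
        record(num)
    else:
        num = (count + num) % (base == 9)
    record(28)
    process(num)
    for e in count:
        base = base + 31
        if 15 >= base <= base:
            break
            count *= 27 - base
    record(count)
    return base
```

for e in count:

Transformed code:
def scale(count, base, num):
    count = base + count
    num = num * (base % num)
    if 7 >= base:
        raise ValueError(14)
    else:
        num = (count + num) % (base == 9)
    record(28)
    process(num)
    for e in count:
        base = base + 31
        if 15 >= base <= base:
            break
    record(count)
    return base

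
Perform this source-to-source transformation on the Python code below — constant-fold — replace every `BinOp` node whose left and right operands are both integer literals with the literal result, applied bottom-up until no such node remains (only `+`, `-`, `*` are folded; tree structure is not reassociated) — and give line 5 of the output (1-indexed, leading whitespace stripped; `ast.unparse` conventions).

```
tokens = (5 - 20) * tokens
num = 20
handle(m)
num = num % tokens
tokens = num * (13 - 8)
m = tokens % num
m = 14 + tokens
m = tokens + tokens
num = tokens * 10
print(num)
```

Transformed code:
tokens = -15 * tokens
num = 20
handle(m)
num = num % tokens
tokens = num * 5
m = tokens % num
m = 14 + tokens
m = tokens + tokens
num = tokens * 10
print(num)

tokens = num * 5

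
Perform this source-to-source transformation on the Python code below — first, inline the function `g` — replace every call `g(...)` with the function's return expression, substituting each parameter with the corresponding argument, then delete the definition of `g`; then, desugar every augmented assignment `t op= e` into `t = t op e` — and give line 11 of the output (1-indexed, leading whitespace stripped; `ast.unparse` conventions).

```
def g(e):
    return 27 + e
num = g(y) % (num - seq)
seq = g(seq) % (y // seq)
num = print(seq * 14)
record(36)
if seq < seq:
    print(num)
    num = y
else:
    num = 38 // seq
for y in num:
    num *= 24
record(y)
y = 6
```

Transformed code:
num = (27 + y) % (num - seq)
seq = (27 + seq) % (y // seq)
num = print(seq * 14)
record(36)
if seq < seq:
    print(num)
    num = y
else:
    num = 38 // seq
for y in num:
    num = num * 24
record(y)
y = 6

num = num * 24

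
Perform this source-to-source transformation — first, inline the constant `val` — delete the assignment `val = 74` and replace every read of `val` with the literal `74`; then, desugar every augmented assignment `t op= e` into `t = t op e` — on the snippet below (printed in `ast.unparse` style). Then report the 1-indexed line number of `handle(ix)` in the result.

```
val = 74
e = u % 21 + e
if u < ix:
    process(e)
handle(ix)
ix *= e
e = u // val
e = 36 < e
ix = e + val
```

4

Transformed code:
e = u % 21 + e
if u < ix:
    process(e)
handle(ix)
ix = ix * e
e = u // 74
e = 36 < e
ix = e + 74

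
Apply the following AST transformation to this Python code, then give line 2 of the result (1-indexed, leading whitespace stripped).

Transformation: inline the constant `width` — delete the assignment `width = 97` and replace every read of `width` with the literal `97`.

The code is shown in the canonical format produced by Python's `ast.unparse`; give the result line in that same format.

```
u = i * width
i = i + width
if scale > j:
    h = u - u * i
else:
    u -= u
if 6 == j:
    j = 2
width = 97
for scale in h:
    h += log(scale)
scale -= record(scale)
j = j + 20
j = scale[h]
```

Transformed code:
u = i * 97
i = i + 97
if scale > j:
    h = u - u * i
else:
    u -= u
if 6 == j:
    j = 2
for scale in h:
    h += log(scale)
scale -= record(scale)
j = j + 20
j = scale[h]

i = i + 97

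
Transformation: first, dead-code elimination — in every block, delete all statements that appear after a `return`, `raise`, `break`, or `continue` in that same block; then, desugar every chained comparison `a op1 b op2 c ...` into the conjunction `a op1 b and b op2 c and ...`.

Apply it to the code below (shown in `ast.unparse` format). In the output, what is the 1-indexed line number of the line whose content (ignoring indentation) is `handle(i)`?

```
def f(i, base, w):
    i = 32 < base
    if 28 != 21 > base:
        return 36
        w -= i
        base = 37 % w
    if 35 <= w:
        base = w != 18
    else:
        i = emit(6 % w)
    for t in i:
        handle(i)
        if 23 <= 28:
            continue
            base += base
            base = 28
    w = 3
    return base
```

10

Transformed code:
def f(i, base, w):
    i = 32 < base
    if 28 != 21 and 21 > base:
        return 36
    if 35 <= w:
        base = w != 18
    else:
        i = emit(6 % w)
    for t in i:
        handle(i)
        if 23 <= 28:
            continue
    w = 3
    return base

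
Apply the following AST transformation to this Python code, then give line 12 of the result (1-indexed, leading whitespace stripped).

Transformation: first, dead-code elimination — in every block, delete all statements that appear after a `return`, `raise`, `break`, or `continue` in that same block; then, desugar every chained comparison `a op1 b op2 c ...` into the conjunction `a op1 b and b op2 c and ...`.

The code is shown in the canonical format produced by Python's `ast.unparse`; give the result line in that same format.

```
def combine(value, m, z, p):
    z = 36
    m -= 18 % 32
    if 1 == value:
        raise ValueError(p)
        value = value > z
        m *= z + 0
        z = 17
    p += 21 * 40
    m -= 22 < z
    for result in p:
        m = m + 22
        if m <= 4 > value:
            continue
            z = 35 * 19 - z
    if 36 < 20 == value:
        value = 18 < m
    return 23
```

if 36 < 20 and 20 == value:

Transformed code:
def combine(value, m, z, p):
    z = 36
    m -= 18 % 32
    if 1 == value:
        raise ValueError(p)
    p += 21 * 40
    m -= 22 < z
    for result in p:
        m = m + 22
        if m <= 4 and 4 > value:
            continue
    if 36 < 20 and 20 == value:
        value = 18 < m
    return 23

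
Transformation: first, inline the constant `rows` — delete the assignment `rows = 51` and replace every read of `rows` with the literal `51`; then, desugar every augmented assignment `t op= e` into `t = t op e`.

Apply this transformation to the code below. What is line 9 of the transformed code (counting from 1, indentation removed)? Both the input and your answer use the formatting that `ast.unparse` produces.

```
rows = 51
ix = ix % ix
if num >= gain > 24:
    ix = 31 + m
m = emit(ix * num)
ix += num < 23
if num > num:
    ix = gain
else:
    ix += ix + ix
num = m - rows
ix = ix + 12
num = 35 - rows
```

Transformed code:
ix = ix % ix
if num >= gain > 24:
    ix = 31 + m
m = emit(ix * num)
ix = ix + (num < 23)
if num > num:
    ix = gain
else:
    ix = ix + (ix + ix)
num = m - 51
ix = ix + 12
num = 35 - 51

ix = ix + (ix + ix)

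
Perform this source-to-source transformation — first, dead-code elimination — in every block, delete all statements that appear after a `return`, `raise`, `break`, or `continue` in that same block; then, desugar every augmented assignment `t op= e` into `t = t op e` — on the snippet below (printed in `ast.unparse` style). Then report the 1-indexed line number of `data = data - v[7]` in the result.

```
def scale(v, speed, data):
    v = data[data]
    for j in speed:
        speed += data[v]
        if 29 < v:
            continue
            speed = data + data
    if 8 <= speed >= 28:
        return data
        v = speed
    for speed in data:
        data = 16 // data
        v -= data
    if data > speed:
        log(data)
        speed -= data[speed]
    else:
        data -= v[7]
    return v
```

Transformed code:
def scale(v, speed, data):
    v = data[data]
    for j in speed:
        speed = speed + data[v]
        if 29 < v:
            continue
    if 8 <= speed >= 28:
        return data
    for speed in data:
        data = 16 // data
        v = v - data
    if data > speed:
        log(data)
        speed = speed - data[speed]
    else:
        data = data - v[7]
    return v

16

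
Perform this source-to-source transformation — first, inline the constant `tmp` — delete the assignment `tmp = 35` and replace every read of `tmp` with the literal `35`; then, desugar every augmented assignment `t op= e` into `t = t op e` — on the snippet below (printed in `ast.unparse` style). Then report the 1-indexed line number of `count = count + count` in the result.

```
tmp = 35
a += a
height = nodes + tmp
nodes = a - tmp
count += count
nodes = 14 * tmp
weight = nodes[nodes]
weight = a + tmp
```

4

Transformed code:
a = a + a
height = nodes + 35
nodes = a - 35
count = count + count
nodes = 14 * 35
weight = nodes[nodes]
weight = a + 35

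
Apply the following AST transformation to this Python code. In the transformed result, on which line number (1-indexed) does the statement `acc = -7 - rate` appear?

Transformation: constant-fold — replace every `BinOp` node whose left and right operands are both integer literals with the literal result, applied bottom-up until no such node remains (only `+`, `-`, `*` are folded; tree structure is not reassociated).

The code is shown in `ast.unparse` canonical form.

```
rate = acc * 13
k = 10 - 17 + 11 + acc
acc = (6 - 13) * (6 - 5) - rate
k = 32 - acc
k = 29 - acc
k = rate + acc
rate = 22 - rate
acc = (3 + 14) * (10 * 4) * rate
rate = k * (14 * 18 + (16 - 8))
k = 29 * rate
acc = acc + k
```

Transformed code:
rate = acc * 13
k = 4 + acc
acc = -7 - rate
k = 32 - acc
k = 29 - acc
k = rate + acc
rate = 22 - rate
acc = 680 * rate
rate = k * 260
k = 29 * rate
acc = acc + k

3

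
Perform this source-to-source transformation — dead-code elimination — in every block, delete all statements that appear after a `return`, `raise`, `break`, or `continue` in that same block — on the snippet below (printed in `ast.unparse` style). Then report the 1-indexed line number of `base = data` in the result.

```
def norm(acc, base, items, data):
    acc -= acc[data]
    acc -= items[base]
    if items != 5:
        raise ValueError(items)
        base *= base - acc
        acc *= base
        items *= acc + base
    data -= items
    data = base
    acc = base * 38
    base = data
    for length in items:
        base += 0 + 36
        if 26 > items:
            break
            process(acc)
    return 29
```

9

Transformed code:
def norm(acc, base, items, data):
    acc -= acc[data]
    acc -= items[base]
    if items != 5:
        raise ValueError(items)
    data -= items
    data = base
    acc = base * 38
    base = data
    for length in items:
        base += 0 + 36
        if 26 > items:
            break
    return 29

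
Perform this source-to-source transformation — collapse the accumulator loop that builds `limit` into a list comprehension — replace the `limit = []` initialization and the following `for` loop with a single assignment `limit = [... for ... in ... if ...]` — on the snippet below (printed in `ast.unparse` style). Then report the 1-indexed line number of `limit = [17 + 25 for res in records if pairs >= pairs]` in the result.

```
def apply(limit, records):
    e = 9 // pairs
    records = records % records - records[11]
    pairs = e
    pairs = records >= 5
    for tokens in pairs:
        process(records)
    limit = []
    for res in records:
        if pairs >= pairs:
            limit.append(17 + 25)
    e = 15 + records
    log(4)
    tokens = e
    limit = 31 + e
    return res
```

8

Transformed code:
def apply(limit, records):
    e = 9 // pairs
    records = records % records - records[11]
    pairs = e
    pairs = records >= 5
    for tokens in pairs:
        process(records)
    limit = [17 + 25 for res in records if pairs >= pairs]
    e = 15 + records
    log(4)
    tokens = e
    limit = 31 + e
    return res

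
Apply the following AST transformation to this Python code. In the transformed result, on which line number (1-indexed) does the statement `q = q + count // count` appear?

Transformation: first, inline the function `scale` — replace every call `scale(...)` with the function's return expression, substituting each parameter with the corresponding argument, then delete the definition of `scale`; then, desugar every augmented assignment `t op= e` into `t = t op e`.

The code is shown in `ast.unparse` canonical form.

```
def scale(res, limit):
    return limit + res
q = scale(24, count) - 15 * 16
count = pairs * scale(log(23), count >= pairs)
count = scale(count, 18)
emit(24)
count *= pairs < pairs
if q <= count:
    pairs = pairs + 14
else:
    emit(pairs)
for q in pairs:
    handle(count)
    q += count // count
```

Transformed code:
q = count + 24 - 15 * 16
count = pairs * ((count >= pairs) + log(23))
count = 18 + count
emit(24)
count = count * (pairs < pairs)
if q <= count:
    pairs = pairs + 14
else:
    emit(pairs)
for q in pairs:
    handle(count)
    q = q + count // count

12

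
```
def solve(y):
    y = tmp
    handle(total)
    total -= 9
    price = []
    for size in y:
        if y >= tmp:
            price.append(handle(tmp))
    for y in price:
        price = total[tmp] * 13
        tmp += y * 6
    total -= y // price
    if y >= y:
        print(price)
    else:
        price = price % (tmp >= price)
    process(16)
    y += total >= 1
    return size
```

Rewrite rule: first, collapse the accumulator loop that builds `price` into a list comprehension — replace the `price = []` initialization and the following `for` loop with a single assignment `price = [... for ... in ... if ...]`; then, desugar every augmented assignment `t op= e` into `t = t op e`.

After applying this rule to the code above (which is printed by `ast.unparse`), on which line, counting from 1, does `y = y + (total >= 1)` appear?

15

Transformed code:
def solve(y):
    y = tmp
    handle(total)
    total = total - 9
    price = [handle(tmp) for size in y if y >= tmp]
    for y in price:
        price = total[tmp] * 13
        tmp = tmp + y * 6
    total = total - y // price
    if y >= y:
        print(price)
    else:
        price = price % (tmp >= price)
    process(16)
    y = y + (total >= 1)
    return size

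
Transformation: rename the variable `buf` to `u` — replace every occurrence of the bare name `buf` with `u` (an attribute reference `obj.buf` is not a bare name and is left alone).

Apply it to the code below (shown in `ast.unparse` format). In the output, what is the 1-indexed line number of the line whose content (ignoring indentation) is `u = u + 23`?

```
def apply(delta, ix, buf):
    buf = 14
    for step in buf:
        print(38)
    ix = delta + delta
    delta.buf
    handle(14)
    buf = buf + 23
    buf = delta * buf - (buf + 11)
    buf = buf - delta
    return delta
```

Transformed code:
def apply(delta, ix, u):
    u = 14
    for step in u:
        print(38)
    ix = delta + delta
    delta.buf
    handle(14)
    u = u + 23
    u = delta * u - (u + 11)
    u = u - delta
    return delta

8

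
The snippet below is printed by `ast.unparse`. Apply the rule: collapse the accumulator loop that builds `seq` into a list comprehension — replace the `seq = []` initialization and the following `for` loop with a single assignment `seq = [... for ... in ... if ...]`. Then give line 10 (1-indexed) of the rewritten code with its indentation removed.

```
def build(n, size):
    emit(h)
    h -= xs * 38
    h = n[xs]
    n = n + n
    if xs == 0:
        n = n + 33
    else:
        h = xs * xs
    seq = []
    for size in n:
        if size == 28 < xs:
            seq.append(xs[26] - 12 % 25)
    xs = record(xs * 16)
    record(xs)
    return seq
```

Transformed code:
def build(n, size):
    emit(h)
    h -= xs * 38
    h = n[xs]
    n = n + n
    if xs == 0:
        n = n + 33
    else:
        h = xs * xs
    seq = [xs[26] - 12 % 25 for size in n if size == 28 < xs]
    xs = record(xs * 16)
    record(xs)
    return seq

seq = [xs[26] - 12 % 25 for size in n if size == 28 < xs]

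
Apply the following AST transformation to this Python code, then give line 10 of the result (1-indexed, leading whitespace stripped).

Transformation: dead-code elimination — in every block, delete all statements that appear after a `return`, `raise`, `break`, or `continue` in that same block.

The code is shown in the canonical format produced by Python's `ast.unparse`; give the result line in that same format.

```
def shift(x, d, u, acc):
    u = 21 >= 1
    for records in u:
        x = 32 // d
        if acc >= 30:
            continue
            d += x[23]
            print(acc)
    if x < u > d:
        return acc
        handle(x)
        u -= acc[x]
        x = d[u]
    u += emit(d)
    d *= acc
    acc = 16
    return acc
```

d *= acc

Transformed code:
def shift(x, d, u, acc):
    u = 21 >= 1
    for records in u:
        x = 32 // d
        if acc >= 30:
            continue
    if x < u > d:
        return acc
    u += emit(d)
    d *= acc
    acc = 16
    return acc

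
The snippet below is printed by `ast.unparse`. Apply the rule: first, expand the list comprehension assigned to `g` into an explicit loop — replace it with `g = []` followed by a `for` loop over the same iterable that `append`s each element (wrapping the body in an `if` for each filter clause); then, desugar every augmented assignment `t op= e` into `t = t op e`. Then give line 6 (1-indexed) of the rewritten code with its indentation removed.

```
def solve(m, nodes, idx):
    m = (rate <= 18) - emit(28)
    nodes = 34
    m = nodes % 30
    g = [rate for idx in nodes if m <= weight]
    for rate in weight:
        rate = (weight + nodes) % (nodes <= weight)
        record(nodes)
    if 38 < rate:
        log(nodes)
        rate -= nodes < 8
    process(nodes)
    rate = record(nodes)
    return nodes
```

for idx in nodes:

Transformed code:
def solve(m, nodes, idx):
    m = (rate <= 18) - emit(28)
    nodes = 34
    m = nodes % 30
    g = []
    for idx in nodes:
        if m <= weight:
            g.append(rate)
    for rate in weight:
        rate = (weight + nodes) % (nodes <= weight)
        record(nodes)
    if 38 < rate:
        log(nodes)
        rate = rate - (nodes < 8)
    process(nodes)
    rate = record(nodes)
    return nodes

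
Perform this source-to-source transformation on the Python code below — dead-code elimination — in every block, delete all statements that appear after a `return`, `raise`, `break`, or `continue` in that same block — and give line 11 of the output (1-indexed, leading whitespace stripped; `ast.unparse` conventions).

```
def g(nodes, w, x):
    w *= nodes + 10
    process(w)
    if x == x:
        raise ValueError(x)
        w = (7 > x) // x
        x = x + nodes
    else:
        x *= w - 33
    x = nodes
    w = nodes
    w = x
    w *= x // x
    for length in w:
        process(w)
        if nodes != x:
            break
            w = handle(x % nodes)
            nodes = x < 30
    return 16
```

w *= x // x

Transformed code:
def g(nodes, w, x):
    w *= nodes + 10
    process(w)
    if x == x:
        raise ValueError(x)
    else:
        x *= w - 33
    x = nodes
    w = nodes
    w = x
    w *= x // x
    for length in w:
        process(w)
        if nodes != x:
            break
    return 16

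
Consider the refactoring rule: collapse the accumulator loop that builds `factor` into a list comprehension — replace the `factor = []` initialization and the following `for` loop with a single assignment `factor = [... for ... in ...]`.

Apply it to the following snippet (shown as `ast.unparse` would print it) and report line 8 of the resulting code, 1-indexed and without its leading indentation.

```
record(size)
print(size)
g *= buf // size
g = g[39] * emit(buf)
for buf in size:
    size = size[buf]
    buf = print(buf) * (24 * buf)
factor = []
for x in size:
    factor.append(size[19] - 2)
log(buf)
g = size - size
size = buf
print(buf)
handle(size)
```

factor = [size[19] - 2 for x in size]

Transformed code:
record(size)
print(size)
g *= buf // size
g = g[39] * emit(buf)
for buf in size:
    size = size[buf]
    buf = print(buf) * (24 * buf)
factor = [size[19] - 2 for x in size]
log(buf)
g = size - size
size = buf
print(buf)
handle(size)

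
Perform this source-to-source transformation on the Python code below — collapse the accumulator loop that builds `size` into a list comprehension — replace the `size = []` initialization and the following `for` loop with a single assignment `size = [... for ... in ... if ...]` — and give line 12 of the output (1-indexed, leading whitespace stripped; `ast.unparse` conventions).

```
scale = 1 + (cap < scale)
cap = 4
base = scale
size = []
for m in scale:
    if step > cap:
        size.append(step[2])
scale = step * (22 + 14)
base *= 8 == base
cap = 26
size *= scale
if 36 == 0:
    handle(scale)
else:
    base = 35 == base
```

base = 35 == base

Transformed code:
scale = 1 + (cap < scale)
cap = 4
base = scale
size = [step[2] for m in scale if step > cap]
scale = step * (22 + 14)
base *= 8 == base
cap = 26
size *= scale
if 36 == 0:
    handle(scale)
else:
    base = 35 == base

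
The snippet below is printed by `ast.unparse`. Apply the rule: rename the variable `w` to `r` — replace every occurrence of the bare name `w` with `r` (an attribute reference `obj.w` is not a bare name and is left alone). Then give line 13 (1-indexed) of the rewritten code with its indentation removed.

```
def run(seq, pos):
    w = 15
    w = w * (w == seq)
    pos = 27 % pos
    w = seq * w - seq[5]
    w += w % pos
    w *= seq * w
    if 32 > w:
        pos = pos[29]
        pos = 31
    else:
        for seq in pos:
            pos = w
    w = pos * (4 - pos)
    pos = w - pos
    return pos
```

Transformed code:
def run(seq, pos):
    r = 15
    r = r * (r == seq)
    pos = 27 % pos
    r = seq * r - seq[5]
    r += r % pos
    r *= seq * r
    if 32 > r:
        pos = pos[29]
        pos = 31
    else:
        for seq in pos:
            pos = r
    r = pos * (4 - pos)
    pos = r - pos
    return pos

pos = r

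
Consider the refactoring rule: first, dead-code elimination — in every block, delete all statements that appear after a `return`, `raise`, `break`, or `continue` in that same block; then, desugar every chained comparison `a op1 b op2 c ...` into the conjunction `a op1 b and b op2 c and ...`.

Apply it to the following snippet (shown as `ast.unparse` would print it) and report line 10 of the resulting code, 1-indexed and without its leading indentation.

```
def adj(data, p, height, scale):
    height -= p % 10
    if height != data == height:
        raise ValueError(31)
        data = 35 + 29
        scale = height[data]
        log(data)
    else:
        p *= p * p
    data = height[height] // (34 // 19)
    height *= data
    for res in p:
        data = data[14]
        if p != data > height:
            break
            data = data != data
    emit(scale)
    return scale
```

Transformed code:
def adj(data, p, height, scale):
    height -= p % 10
    if height != data and data == height:
        raise ValueError(31)
    else:
        p *= p * p
    data = height[height] // (34 // 19)
    height *= data
    for res in p:
        data = data[14]
        if p != data and data > height:
            break
    emit(scale)
    return scale

data = data[14]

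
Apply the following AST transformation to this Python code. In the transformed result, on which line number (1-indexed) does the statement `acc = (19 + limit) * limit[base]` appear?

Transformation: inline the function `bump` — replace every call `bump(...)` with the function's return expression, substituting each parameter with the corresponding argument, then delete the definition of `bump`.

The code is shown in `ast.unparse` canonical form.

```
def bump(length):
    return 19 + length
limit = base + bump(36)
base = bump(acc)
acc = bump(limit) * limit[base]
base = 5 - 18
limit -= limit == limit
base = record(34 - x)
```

Transformed code:
limit = base + (19 + 36)
base = 19 + acc
acc = (19 + limit) * limit[base]
base = 5 - 18
limit -= limit == limit
base = record(34 - x)

3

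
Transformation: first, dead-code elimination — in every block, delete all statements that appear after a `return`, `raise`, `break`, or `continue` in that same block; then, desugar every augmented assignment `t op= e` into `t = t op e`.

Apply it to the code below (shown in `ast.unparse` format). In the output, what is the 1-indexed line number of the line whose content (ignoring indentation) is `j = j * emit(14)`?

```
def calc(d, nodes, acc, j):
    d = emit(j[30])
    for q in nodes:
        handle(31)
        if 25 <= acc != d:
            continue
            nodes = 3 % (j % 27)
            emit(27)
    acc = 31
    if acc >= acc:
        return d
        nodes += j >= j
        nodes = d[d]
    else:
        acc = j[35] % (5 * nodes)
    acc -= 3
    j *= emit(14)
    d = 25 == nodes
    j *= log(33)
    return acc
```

13

Transformed code:
def calc(d, nodes, acc, j):
    d = emit(j[30])
    for q in nodes:
        handle(31)
        if 25 <= acc != d:
            continue
    acc = 31
    if acc >= acc:
        return d
    else:
        acc = j[35] % (5 * nodes)
    acc = acc - 3
    j = j * emit(14)
    d = 25 == nodes
    j = j * log(33)
    return acc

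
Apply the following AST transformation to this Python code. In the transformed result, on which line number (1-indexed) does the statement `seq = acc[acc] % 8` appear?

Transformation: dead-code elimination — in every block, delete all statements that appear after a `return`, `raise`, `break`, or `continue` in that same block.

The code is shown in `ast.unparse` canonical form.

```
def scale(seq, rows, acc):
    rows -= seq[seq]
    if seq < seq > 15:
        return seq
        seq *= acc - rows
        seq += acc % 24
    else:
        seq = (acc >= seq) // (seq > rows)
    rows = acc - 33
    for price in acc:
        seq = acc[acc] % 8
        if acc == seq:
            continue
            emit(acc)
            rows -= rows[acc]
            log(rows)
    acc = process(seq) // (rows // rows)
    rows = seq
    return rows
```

9

Transformed code:
def scale(seq, rows, acc):
    rows -= seq[seq]
    if seq < seq > 15:
        return seq
    else:
        seq = (acc >= seq) // (seq > rows)
    rows = acc - 33
    for price in acc:
        seq = acc[acc] % 8
        if acc == seq:
            continue
    acc = process(seq) // (rows // rows)
    rows = seq
    return rows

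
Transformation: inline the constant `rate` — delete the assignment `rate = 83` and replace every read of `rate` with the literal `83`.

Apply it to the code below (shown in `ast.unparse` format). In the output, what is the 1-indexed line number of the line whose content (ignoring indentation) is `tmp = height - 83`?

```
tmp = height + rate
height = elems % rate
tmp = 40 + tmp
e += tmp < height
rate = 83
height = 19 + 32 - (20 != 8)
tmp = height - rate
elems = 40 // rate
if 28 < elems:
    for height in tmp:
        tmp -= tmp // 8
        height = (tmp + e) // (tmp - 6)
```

6

Transformed code:
tmp = height + 83
height = elems % 83
tmp = 40 + tmp
e += tmp < height
height = 19 + 32 - (20 != 8)
tmp = height - 83
elems = 40 // 83
if 28 < elems:
    for height in tmp:
        tmp -= tmp // 8
        height = (tmp + e) // (tmp - 6)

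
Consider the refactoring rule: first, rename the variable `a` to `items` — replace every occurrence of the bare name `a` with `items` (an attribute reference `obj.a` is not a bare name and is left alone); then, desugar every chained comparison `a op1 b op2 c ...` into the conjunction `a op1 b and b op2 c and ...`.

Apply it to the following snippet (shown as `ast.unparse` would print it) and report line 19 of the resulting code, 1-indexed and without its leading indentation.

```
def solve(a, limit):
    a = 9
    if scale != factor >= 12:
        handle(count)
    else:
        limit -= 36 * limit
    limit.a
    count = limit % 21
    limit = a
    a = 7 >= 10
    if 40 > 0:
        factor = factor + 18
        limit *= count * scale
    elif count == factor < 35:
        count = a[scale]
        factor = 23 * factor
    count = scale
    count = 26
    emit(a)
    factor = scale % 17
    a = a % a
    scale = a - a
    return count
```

emit(items)

Transformed code:
def solve(items, limit):
    items = 9
    if scale != factor and factor >= 12:
        handle(count)
    else:
        limit -= 36 * limit
    limit.a
    count = limit % 21
    limit = items
    items = 7 >= 10
    if 40 > 0:
        factor = factor + 18
        limit *= count * scale
    elif count == factor and factor < 35:
        count = items[scale]
        factor = 23 * factor
    count = scale
    count = 26
    emit(items)
    factor = scale % 17
    items = items % items
    scale = items - items
    return count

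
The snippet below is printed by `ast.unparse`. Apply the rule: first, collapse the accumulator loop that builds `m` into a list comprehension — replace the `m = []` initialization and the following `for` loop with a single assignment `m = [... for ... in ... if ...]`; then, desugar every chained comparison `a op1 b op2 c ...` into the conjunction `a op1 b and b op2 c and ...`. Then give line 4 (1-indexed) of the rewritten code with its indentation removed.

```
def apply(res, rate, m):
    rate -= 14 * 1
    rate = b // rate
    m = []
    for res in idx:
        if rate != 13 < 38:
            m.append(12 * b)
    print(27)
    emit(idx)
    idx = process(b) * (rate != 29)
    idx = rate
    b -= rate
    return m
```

m = [12 * b for res in idx if rate != 13 and 13 < 38]

Transformed code:
def apply(res, rate, m):
    rate -= 14 * 1
    rate = b // rate
    m = [12 * b for res in idx if rate != 13 and 13 < 38]
    print(27)
    emit(idx)
    idx = process(b) * (rate != 29)
    idx = rate
    b -= rate
    return m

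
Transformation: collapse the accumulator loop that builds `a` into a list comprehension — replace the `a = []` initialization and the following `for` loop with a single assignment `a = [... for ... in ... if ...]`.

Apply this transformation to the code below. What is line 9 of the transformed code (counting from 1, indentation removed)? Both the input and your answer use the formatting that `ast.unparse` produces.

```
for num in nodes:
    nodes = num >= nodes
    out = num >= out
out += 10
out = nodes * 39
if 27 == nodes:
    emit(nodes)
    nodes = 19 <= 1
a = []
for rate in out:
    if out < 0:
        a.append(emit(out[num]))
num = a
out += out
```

a = [emit(out[num]) for rate in out if out < 0]

Transformed code:
for num in nodes:
    nodes = num >= nodes
    out = num >= out
out += 10
out = nodes * 39
if 27 == nodes:
    emit(nodes)
    nodes = 19 <= 1
a = [emit(out[num]) for rate in out if out < 0]
num = a
out += out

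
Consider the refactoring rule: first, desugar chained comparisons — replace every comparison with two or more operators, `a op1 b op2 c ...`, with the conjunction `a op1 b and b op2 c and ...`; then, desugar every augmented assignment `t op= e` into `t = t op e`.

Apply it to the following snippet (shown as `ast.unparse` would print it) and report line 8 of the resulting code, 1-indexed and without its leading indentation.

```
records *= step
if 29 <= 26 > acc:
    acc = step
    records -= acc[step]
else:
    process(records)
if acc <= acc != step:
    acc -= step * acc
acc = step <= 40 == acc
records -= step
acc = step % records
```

Transformed code:
records = records * step
if 29 <= 26 and 26 > acc:
    acc = step
    records = records - acc[step]
else:
    process(records)
if acc <= acc and acc != step:
    acc = acc - step * acc
acc = step <= 40 and 40 == acc
records = records - step
acc = step % records

acc = acc - step * acc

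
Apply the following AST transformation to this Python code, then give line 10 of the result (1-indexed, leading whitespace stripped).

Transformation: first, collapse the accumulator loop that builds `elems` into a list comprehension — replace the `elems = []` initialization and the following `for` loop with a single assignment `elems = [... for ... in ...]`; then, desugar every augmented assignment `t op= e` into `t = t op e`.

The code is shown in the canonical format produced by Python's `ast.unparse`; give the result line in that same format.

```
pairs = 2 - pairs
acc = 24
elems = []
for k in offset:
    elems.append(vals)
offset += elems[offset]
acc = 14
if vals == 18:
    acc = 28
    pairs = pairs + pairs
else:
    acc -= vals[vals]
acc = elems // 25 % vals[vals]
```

acc = acc - vals[vals]

Transformed code:
pairs = 2 - pairs
acc = 24
elems = [vals for k in offset]
offset = offset + elems[offset]
acc = 14
if vals == 18:
    acc = 28
    pairs = pairs + pairs
else:
    acc = acc - vals[vals]
acc = elems // 25 % vals[vals]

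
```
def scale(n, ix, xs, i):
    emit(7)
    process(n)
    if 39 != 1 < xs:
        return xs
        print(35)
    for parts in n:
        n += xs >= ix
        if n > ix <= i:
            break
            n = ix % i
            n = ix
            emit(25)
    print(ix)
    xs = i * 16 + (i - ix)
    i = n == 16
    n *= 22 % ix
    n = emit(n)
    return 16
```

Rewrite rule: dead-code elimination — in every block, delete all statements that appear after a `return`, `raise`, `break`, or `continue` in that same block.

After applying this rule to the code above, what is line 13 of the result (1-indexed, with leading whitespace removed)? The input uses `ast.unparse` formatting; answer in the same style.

n *= 22 % ix

Transformed code:
def scale(n, ix, xs, i):
    emit(7)
    process(n)
    if 39 != 1 < xs:
        return xs
    for parts in n:
        n += xs >= ix
        if n > ix <= i:
            break
    print(ix)
    xs = i * 16 + (i - ix)
    i = n == 16
    n *= 22 % ix
    n = emit(n)
    return 16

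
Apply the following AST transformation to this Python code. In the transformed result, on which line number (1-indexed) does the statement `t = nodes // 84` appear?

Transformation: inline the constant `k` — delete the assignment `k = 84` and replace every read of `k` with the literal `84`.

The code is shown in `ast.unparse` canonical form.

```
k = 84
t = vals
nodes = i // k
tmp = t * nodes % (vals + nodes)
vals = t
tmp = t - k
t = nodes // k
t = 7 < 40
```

Transformed code:
t = vals
nodes = i // 84
tmp = t * nodes % (vals + nodes)
vals = t
tmp = t - 84
t = nodes // 84
t = 7 < 40

6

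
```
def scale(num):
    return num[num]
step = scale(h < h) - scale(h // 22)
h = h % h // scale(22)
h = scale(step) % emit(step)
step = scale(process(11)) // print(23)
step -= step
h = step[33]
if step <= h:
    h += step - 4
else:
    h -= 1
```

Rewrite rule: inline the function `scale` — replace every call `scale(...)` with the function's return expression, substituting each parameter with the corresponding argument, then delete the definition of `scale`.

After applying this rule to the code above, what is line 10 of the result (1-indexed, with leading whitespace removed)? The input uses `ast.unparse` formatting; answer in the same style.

h -= 1

Transformed code:
step = (h < h)[h < h] - (h // 22)[h // 22]
h = h % h // 22[22]
h = step[step] % emit(step)
step = process(11)[process(11)] // print(23)
step -= step
h = step[33]
if step <= h:
    h += step - 4
else:
    h -= 1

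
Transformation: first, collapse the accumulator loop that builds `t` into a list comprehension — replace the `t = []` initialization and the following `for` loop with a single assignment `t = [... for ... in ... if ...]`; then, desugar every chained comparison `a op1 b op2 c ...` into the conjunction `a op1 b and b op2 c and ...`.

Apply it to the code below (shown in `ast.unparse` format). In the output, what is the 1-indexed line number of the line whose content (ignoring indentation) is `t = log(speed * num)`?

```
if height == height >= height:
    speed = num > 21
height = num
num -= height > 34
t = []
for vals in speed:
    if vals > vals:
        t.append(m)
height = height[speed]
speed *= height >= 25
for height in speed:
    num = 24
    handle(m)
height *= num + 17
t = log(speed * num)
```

Transformed code:
if height == height and height >= height:
    speed = num > 21
height = num
num -= height > 34
t = [m for vals in speed if vals > vals]
height = height[speed]
speed *= height >= 25
for height in speed:
    num = 24
    handle(m)
height *= num + 17
t = log(speed * num)

12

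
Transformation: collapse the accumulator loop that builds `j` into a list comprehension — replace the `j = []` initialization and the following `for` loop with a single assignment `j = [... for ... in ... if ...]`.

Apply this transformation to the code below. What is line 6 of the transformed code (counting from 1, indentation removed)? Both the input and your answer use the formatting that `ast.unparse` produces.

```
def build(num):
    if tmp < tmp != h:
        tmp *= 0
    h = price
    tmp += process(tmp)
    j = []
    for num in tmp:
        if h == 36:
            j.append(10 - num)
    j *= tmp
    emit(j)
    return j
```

j = [10 - num for num in tmp if h == 36]

Transformed code:
def build(num):
    if tmp < tmp != h:
        tmp *= 0
    h = price
    tmp += process(tmp)
    j = [10 - num for num in tmp if h == 36]
    j *= tmp
    emit(j)
    return j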